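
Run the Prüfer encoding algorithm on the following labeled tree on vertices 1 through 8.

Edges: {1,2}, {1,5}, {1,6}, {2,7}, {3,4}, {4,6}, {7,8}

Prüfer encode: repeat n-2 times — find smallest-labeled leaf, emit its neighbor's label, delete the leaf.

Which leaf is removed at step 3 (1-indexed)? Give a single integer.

Answer: 5

Derivation:
Step 1: current leaves = {3,5,8}. Remove leaf 3 (neighbor: 4).
Step 2: current leaves = {4,5,8}. Remove leaf 4 (neighbor: 6).
Step 3: current leaves = {5,6,8}. Remove leaf 5 (neighbor: 1).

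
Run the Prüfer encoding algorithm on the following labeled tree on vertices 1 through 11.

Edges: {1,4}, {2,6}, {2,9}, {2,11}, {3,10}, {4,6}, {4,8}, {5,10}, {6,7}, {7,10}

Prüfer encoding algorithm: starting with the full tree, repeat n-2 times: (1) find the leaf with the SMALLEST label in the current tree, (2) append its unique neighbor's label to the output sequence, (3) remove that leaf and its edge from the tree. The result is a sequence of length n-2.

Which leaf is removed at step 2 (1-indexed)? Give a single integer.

Answer: 3

Derivation:
Step 1: current leaves = {1,3,5,8,9,11}. Remove leaf 1 (neighbor: 4).
Step 2: current leaves = {3,5,8,9,11}. Remove leaf 3 (neighbor: 10).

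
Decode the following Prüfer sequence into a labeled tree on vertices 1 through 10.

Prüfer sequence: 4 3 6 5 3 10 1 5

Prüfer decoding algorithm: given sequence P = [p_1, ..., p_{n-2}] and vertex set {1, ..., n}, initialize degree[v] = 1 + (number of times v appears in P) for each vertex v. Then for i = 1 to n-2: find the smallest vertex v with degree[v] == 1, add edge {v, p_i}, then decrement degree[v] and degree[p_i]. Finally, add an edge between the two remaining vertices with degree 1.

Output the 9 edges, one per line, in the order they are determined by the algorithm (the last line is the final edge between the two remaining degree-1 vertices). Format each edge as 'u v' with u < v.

Answer: 2 4
3 4
6 7
5 6
3 8
3 10
1 9
1 5
5 10

Derivation:
Initial degrees: {1:2, 2:1, 3:3, 4:2, 5:3, 6:2, 7:1, 8:1, 9:1, 10:2}
Step 1: smallest deg-1 vertex = 2, p_1 = 4. Add edge {2,4}. Now deg[2]=0, deg[4]=1.
Step 2: smallest deg-1 vertex = 4, p_2 = 3. Add edge {3,4}. Now deg[4]=0, deg[3]=2.
Step 3: smallest deg-1 vertex = 7, p_3 = 6. Add edge {6,7}. Now deg[7]=0, deg[6]=1.
Step 4: smallest deg-1 vertex = 6, p_4 = 5. Add edge {5,6}. Now deg[6]=0, deg[5]=2.
Step 5: smallest deg-1 vertex = 8, p_5 = 3. Add edge {3,8}. Now deg[8]=0, deg[3]=1.
Step 6: smallest deg-1 vertex = 3, p_6 = 10. Add edge {3,10}. Now deg[3]=0, deg[10]=1.
Step 7: smallest deg-1 vertex = 9, p_7 = 1. Add edge {1,9}. Now deg[9]=0, deg[1]=1.
Step 8: smallest deg-1 vertex = 1, p_8 = 5. Add edge {1,5}. Now deg[1]=0, deg[5]=1.
Final: two remaining deg-1 vertices are 5, 10. Add edge {5,10}.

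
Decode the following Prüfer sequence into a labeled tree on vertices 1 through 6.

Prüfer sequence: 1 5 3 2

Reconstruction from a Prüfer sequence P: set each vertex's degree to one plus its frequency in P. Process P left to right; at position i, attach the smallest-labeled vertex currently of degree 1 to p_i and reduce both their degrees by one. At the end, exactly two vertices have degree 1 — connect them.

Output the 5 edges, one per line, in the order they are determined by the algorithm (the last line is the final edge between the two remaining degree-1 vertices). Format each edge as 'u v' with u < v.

Initial degrees: {1:2, 2:2, 3:2, 4:1, 5:2, 6:1}
Step 1: smallest deg-1 vertex = 4, p_1 = 1. Add edge {1,4}. Now deg[4]=0, deg[1]=1.
Step 2: smallest deg-1 vertex = 1, p_2 = 5. Add edge {1,5}. Now deg[1]=0, deg[5]=1.
Step 3: smallest deg-1 vertex = 5, p_3 = 3. Add edge {3,5}. Now deg[5]=0, deg[3]=1.
Step 4: smallest deg-1 vertex = 3, p_4 = 2. Add edge {2,3}. Now deg[3]=0, deg[2]=1.
Final: two remaining deg-1 vertices are 2, 6. Add edge {2,6}.

Answer: 1 4
1 5
3 5
2 3
2 6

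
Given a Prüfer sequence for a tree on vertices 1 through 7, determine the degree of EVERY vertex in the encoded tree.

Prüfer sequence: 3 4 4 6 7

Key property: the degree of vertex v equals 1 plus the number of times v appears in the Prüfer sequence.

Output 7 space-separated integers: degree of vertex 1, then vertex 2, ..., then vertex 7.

p_1 = 3: count[3] becomes 1
p_2 = 4: count[4] becomes 1
p_3 = 4: count[4] becomes 2
p_4 = 6: count[6] becomes 1
p_5 = 7: count[7] becomes 1
Degrees (1 + count): deg[1]=1+0=1, deg[2]=1+0=1, deg[3]=1+1=2, deg[4]=1+2=3, deg[5]=1+0=1, deg[6]=1+1=2, deg[7]=1+1=2

Answer: 1 1 2 3 1 2 2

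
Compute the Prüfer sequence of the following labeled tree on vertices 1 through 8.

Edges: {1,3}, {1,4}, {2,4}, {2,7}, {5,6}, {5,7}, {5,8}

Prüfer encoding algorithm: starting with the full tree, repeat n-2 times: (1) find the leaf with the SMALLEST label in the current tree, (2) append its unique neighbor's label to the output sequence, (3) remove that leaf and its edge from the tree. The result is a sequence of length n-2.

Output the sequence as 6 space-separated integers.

Answer: 1 4 2 7 5 5

Derivation:
Step 1: leaves = {3,6,8}. Remove smallest leaf 3, emit neighbor 1.
Step 2: leaves = {1,6,8}. Remove smallest leaf 1, emit neighbor 4.
Step 3: leaves = {4,6,8}. Remove smallest leaf 4, emit neighbor 2.
Step 4: leaves = {2,6,8}. Remove smallest leaf 2, emit neighbor 7.
Step 5: leaves = {6,7,8}. Remove smallest leaf 6, emit neighbor 5.
Step 6: leaves = {7,8}. Remove smallest leaf 7, emit neighbor 5.
Done: 2 vertices remain (5, 8). Sequence = [1 4 2 7 5 5]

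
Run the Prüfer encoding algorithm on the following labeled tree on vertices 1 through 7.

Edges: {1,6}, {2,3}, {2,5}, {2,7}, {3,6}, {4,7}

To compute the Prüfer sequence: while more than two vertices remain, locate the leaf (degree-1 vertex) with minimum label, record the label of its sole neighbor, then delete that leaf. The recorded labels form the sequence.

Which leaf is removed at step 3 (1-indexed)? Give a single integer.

Step 1: current leaves = {1,4,5}. Remove leaf 1 (neighbor: 6).
Step 2: current leaves = {4,5,6}. Remove leaf 4 (neighbor: 7).
Step 3: current leaves = {5,6,7}. Remove leaf 5 (neighbor: 2).

Answer: 5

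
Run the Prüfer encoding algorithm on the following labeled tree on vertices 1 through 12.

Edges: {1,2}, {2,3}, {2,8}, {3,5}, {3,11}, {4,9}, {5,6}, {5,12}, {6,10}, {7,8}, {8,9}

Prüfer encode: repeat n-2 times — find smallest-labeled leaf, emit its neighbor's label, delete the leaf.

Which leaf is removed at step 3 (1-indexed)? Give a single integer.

Answer: 7

Derivation:
Step 1: current leaves = {1,4,7,10,11,12}. Remove leaf 1 (neighbor: 2).
Step 2: current leaves = {4,7,10,11,12}. Remove leaf 4 (neighbor: 9).
Step 3: current leaves = {7,9,10,11,12}. Remove leaf 7 (neighbor: 8).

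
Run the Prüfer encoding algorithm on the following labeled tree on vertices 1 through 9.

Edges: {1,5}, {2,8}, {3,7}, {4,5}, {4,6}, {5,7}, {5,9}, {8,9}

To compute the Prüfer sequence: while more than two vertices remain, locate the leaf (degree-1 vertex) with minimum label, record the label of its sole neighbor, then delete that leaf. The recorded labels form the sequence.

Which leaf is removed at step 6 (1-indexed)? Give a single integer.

Answer: 7

Derivation:
Step 1: current leaves = {1,2,3,6}. Remove leaf 1 (neighbor: 5).
Step 2: current leaves = {2,3,6}. Remove leaf 2 (neighbor: 8).
Step 3: current leaves = {3,6,8}. Remove leaf 3 (neighbor: 7).
Step 4: current leaves = {6,7,8}. Remove leaf 6 (neighbor: 4).
Step 5: current leaves = {4,7,8}. Remove leaf 4 (neighbor: 5).
Step 6: current leaves = {7,8}. Remove leaf 7 (neighbor: 5).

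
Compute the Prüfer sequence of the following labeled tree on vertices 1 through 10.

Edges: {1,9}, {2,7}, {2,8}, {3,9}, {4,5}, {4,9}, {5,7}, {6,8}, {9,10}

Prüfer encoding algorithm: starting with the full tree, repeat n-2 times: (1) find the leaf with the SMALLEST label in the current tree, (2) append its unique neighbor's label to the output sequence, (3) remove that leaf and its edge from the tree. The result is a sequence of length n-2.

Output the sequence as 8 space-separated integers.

Answer: 9 9 8 2 7 5 4 9

Derivation:
Step 1: leaves = {1,3,6,10}. Remove smallest leaf 1, emit neighbor 9.
Step 2: leaves = {3,6,10}. Remove smallest leaf 3, emit neighbor 9.
Step 3: leaves = {6,10}. Remove smallest leaf 6, emit neighbor 8.
Step 4: leaves = {8,10}. Remove smallest leaf 8, emit neighbor 2.
Step 5: leaves = {2,10}. Remove smallest leaf 2, emit neighbor 7.
Step 6: leaves = {7,10}. Remove smallest leaf 7, emit neighbor 5.
Step 7: leaves = {5,10}. Remove smallest leaf 5, emit neighbor 4.
Step 8: leaves = {4,10}. Remove smallest leaf 4, emit neighbor 9.
Done: 2 vertices remain (9, 10). Sequence = [9 9 8 2 7 5 4 9]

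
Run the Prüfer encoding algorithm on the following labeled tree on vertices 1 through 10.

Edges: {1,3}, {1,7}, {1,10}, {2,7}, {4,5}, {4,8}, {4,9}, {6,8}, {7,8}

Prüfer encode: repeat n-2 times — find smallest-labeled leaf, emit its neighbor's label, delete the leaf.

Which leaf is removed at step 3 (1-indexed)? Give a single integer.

Answer: 5

Derivation:
Step 1: current leaves = {2,3,5,6,9,10}. Remove leaf 2 (neighbor: 7).
Step 2: current leaves = {3,5,6,9,10}. Remove leaf 3 (neighbor: 1).
Step 3: current leaves = {5,6,9,10}. Remove leaf 5 (neighbor: 4).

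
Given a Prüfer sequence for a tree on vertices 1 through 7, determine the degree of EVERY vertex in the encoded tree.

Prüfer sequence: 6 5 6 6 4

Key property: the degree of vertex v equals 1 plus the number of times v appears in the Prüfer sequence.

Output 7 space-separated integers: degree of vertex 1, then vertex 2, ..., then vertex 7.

Answer: 1 1 1 2 2 4 1

Derivation:
p_1 = 6: count[6] becomes 1
p_2 = 5: count[5] becomes 1
p_3 = 6: count[6] becomes 2
p_4 = 6: count[6] becomes 3
p_5 = 4: count[4] becomes 1
Degrees (1 + count): deg[1]=1+0=1, deg[2]=1+0=1, deg[3]=1+0=1, deg[4]=1+1=2, deg[5]=1+1=2, deg[6]=1+3=4, deg[7]=1+0=1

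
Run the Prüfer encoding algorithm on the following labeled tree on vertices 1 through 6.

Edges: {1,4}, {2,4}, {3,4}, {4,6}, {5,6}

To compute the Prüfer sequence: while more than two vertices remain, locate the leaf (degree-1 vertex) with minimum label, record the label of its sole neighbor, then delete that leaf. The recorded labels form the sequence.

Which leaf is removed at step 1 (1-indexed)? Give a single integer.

Answer: 1

Derivation:
Step 1: current leaves = {1,2,3,5}. Remove leaf 1 (neighbor: 4).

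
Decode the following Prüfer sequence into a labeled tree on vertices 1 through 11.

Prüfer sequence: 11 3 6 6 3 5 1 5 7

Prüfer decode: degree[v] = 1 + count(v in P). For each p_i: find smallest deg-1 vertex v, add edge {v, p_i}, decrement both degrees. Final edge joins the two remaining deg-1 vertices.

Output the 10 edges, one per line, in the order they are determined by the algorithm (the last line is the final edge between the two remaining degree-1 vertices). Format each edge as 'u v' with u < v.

Answer: 2 11
3 4
6 8
6 9
3 6
3 5
1 10
1 5
5 7
7 11

Derivation:
Initial degrees: {1:2, 2:1, 3:3, 4:1, 5:3, 6:3, 7:2, 8:1, 9:1, 10:1, 11:2}
Step 1: smallest deg-1 vertex = 2, p_1 = 11. Add edge {2,11}. Now deg[2]=0, deg[11]=1.
Step 2: smallest deg-1 vertex = 4, p_2 = 3. Add edge {3,4}. Now deg[4]=0, deg[3]=2.
Step 3: smallest deg-1 vertex = 8, p_3 = 6. Add edge {6,8}. Now deg[8]=0, deg[6]=2.
Step 4: smallest deg-1 vertex = 9, p_4 = 6. Add edge {6,9}. Now deg[9]=0, deg[6]=1.
Step 5: smallest deg-1 vertex = 6, p_5 = 3. Add edge {3,6}. Now deg[6]=0, deg[3]=1.
Step 6: smallest deg-1 vertex = 3, p_6 = 5. Add edge {3,5}. Now deg[3]=0, deg[5]=2.
Step 7: smallest deg-1 vertex = 10, p_7 = 1. Add edge {1,10}. Now deg[10]=0, deg[1]=1.
Step 8: smallest deg-1 vertex = 1, p_8 = 5. Add edge {1,5}. Now deg[1]=0, deg[5]=1.
Step 9: smallest deg-1 vertex = 5, p_9 = 7. Add edge {5,7}. Now deg[5]=0, deg[7]=1.
Final: two remaining deg-1 vertices are 7, 11. Add edge {7,11}.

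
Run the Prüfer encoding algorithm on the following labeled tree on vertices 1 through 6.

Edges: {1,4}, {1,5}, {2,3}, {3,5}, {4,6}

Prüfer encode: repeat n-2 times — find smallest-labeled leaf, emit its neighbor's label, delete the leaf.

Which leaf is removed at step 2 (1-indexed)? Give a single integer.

Step 1: current leaves = {2,6}. Remove leaf 2 (neighbor: 3).
Step 2: current leaves = {3,6}. Remove leaf 3 (neighbor: 5).

Answer: 3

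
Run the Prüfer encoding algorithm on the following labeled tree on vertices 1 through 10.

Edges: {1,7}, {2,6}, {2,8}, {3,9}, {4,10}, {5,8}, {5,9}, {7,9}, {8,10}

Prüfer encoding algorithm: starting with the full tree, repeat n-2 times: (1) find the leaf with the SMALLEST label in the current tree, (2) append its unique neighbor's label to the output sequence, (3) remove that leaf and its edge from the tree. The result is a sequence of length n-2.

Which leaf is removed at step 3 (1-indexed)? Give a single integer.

Answer: 4

Derivation:
Step 1: current leaves = {1,3,4,6}. Remove leaf 1 (neighbor: 7).
Step 2: current leaves = {3,4,6,7}. Remove leaf 3 (neighbor: 9).
Step 3: current leaves = {4,6,7}. Remove leaf 4 (neighbor: 10).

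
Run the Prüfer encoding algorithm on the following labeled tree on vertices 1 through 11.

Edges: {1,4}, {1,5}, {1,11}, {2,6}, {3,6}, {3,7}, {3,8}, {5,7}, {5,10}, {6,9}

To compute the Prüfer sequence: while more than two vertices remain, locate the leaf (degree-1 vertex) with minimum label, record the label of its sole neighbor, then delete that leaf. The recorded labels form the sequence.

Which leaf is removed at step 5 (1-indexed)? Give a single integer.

Answer: 6

Derivation:
Step 1: current leaves = {2,4,8,9,10,11}. Remove leaf 2 (neighbor: 6).
Step 2: current leaves = {4,8,9,10,11}. Remove leaf 4 (neighbor: 1).
Step 3: current leaves = {8,9,10,11}. Remove leaf 8 (neighbor: 3).
Step 4: current leaves = {9,10,11}. Remove leaf 9 (neighbor: 6).
Step 5: current leaves = {6,10,11}. Remove leaf 6 (neighbor: 3).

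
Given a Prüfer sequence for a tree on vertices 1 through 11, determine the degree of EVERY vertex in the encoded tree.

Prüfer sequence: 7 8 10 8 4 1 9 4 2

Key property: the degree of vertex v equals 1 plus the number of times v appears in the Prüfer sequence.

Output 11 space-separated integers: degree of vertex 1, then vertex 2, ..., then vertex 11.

p_1 = 7: count[7] becomes 1
p_2 = 8: count[8] becomes 1
p_3 = 10: count[10] becomes 1
p_4 = 8: count[8] becomes 2
p_5 = 4: count[4] becomes 1
p_6 = 1: count[1] becomes 1
p_7 = 9: count[9] becomes 1
p_8 = 4: count[4] becomes 2
p_9 = 2: count[2] becomes 1
Degrees (1 + count): deg[1]=1+1=2, deg[2]=1+1=2, deg[3]=1+0=1, deg[4]=1+2=3, deg[5]=1+0=1, deg[6]=1+0=1, deg[7]=1+1=2, deg[8]=1+2=3, deg[9]=1+1=2, deg[10]=1+1=2, deg[11]=1+0=1

Answer: 2 2 1 3 1 1 2 3 2 2 1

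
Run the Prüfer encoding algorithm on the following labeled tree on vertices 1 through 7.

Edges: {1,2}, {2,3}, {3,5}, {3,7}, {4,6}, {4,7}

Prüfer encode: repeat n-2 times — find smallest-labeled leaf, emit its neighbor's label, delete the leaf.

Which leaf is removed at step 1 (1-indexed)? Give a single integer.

Step 1: current leaves = {1,5,6}. Remove leaf 1 (neighbor: 2).

Answer: 1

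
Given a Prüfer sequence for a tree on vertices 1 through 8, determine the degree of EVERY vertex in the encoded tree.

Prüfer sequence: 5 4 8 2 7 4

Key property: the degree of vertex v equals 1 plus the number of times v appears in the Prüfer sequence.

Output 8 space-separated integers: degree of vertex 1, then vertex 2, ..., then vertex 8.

p_1 = 5: count[5] becomes 1
p_2 = 4: count[4] becomes 1
p_3 = 8: count[8] becomes 1
p_4 = 2: count[2] becomes 1
p_5 = 7: count[7] becomes 1
p_6 = 4: count[4] becomes 2
Degrees (1 + count): deg[1]=1+0=1, deg[2]=1+1=2, deg[3]=1+0=1, deg[4]=1+2=3, deg[5]=1+1=2, deg[6]=1+0=1, deg[7]=1+1=2, deg[8]=1+1=2

Answer: 1 2 1 3 2 1 2 2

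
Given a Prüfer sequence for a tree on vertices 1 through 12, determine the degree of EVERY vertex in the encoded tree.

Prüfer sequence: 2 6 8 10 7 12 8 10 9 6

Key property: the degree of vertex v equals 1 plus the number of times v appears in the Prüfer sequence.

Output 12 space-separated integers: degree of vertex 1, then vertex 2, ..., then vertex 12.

p_1 = 2: count[2] becomes 1
p_2 = 6: count[6] becomes 1
p_3 = 8: count[8] becomes 1
p_4 = 10: count[10] becomes 1
p_5 = 7: count[7] becomes 1
p_6 = 12: count[12] becomes 1
p_7 = 8: count[8] becomes 2
p_8 = 10: count[10] becomes 2
p_9 = 9: count[9] becomes 1
p_10 = 6: count[6] becomes 2
Degrees (1 + count): deg[1]=1+0=1, deg[2]=1+1=2, deg[3]=1+0=1, deg[4]=1+0=1, deg[5]=1+0=1, deg[6]=1+2=3, deg[7]=1+1=2, deg[8]=1+2=3, deg[9]=1+1=2, deg[10]=1+2=3, deg[11]=1+0=1, deg[12]=1+1=2

Answer: 1 2 1 1 1 3 2 3 2 3 1 2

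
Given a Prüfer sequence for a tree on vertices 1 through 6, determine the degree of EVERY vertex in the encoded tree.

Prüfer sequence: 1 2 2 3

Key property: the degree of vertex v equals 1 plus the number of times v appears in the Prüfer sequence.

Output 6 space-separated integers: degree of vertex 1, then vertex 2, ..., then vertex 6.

p_1 = 1: count[1] becomes 1
p_2 = 2: count[2] becomes 1
p_3 = 2: count[2] becomes 2
p_4 = 3: count[3] becomes 1
Degrees (1 + count): deg[1]=1+1=2, deg[2]=1+2=3, deg[3]=1+1=2, deg[4]=1+0=1, deg[5]=1+0=1, deg[6]=1+0=1

Answer: 2 3 2 1 1 1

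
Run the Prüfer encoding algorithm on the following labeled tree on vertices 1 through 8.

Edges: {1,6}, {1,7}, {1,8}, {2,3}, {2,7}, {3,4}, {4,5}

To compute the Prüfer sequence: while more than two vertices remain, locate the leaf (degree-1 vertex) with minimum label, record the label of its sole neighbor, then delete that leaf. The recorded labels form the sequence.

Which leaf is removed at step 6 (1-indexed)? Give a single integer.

Answer: 7

Derivation:
Step 1: current leaves = {5,6,8}. Remove leaf 5 (neighbor: 4).
Step 2: current leaves = {4,6,8}. Remove leaf 4 (neighbor: 3).
Step 3: current leaves = {3,6,8}. Remove leaf 3 (neighbor: 2).
Step 4: current leaves = {2,6,8}. Remove leaf 2 (neighbor: 7).
Step 5: current leaves = {6,7,8}. Remove leaf 6 (neighbor: 1).
Step 6: current leaves = {7,8}. Remove leaf 7 (neighbor: 1).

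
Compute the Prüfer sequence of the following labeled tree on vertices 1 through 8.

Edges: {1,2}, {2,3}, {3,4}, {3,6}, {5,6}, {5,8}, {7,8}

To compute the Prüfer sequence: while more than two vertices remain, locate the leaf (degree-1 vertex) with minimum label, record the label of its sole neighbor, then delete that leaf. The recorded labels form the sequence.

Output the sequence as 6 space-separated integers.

Step 1: leaves = {1,4,7}. Remove smallest leaf 1, emit neighbor 2.
Step 2: leaves = {2,4,7}. Remove smallest leaf 2, emit neighbor 3.
Step 3: leaves = {4,7}. Remove smallest leaf 4, emit neighbor 3.
Step 4: leaves = {3,7}. Remove smallest leaf 3, emit neighbor 6.
Step 5: leaves = {6,7}. Remove smallest leaf 6, emit neighbor 5.
Step 6: leaves = {5,7}. Remove smallest leaf 5, emit neighbor 8.
Done: 2 vertices remain (7, 8). Sequence = [2 3 3 6 5 8]

Answer: 2 3 3 6 5 8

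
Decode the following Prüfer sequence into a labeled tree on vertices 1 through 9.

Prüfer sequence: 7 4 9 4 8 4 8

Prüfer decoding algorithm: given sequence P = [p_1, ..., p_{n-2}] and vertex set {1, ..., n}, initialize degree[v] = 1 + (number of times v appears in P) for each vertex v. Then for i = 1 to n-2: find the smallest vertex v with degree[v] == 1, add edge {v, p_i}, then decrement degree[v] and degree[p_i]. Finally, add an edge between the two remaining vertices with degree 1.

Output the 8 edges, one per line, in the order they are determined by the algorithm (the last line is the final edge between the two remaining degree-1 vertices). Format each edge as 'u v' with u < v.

Answer: 1 7
2 4
3 9
4 5
6 8
4 7
4 8
8 9

Derivation:
Initial degrees: {1:1, 2:1, 3:1, 4:4, 5:1, 6:1, 7:2, 8:3, 9:2}
Step 1: smallest deg-1 vertex = 1, p_1 = 7. Add edge {1,7}. Now deg[1]=0, deg[7]=1.
Step 2: smallest deg-1 vertex = 2, p_2 = 4. Add edge {2,4}. Now deg[2]=0, deg[4]=3.
Step 3: smallest deg-1 vertex = 3, p_3 = 9. Add edge {3,9}. Now deg[3]=0, deg[9]=1.
Step 4: smallest deg-1 vertex = 5, p_4 = 4. Add edge {4,5}. Now deg[5]=0, deg[4]=2.
Step 5: smallest deg-1 vertex = 6, p_5 = 8. Add edge {6,8}. Now deg[6]=0, deg[8]=2.
Step 6: smallest deg-1 vertex = 7, p_6 = 4. Add edge {4,7}. Now deg[7]=0, deg[4]=1.
Step 7: smallest deg-1 vertex = 4, p_7 = 8. Add edge {4,8}. Now deg[4]=0, deg[8]=1.
Final: two remaining deg-1 vertices are 8, 9. Add edge {8,9}.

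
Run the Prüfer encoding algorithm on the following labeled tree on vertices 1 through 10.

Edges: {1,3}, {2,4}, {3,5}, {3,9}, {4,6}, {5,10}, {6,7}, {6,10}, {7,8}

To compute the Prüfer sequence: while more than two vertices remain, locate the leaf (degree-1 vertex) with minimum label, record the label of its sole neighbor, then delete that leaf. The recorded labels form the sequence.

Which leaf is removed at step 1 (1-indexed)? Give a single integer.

Step 1: current leaves = {1,2,8,9}. Remove leaf 1 (neighbor: 3).

Answer: 1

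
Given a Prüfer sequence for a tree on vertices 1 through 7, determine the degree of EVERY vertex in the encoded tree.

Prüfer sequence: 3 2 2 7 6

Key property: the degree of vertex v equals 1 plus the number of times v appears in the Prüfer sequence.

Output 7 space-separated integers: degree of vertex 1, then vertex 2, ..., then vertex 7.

Answer: 1 3 2 1 1 2 2

Derivation:
p_1 = 3: count[3] becomes 1
p_2 = 2: count[2] becomes 1
p_3 = 2: count[2] becomes 2
p_4 = 7: count[7] becomes 1
p_5 = 6: count[6] becomes 1
Degrees (1 + count): deg[1]=1+0=1, deg[2]=1+2=3, deg[3]=1+1=2, deg[4]=1+0=1, deg[5]=1+0=1, deg[6]=1+1=2, deg[7]=1+1=2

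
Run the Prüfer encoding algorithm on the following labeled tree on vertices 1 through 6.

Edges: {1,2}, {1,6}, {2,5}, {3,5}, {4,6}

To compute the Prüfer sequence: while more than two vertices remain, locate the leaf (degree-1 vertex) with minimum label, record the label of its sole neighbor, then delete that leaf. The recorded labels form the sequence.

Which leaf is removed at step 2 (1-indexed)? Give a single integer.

Answer: 4

Derivation:
Step 1: current leaves = {3,4}. Remove leaf 3 (neighbor: 5).
Step 2: current leaves = {4,5}. Remove leaf 4 (neighbor: 6).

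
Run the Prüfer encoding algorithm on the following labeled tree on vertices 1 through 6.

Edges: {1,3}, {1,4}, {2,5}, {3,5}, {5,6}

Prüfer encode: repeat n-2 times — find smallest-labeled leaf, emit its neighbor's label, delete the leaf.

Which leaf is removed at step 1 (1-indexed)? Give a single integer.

Answer: 2

Derivation:
Step 1: current leaves = {2,4,6}. Remove leaf 2 (neighbor: 5).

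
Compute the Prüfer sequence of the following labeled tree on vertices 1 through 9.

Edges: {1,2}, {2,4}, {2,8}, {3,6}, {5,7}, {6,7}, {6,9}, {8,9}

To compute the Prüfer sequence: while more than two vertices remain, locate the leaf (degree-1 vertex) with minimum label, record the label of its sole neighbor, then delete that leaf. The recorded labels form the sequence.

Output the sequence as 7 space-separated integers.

Answer: 2 6 2 8 7 6 9

Derivation:
Step 1: leaves = {1,3,4,5}. Remove smallest leaf 1, emit neighbor 2.
Step 2: leaves = {3,4,5}. Remove smallest leaf 3, emit neighbor 6.
Step 3: leaves = {4,5}. Remove smallest leaf 4, emit neighbor 2.
Step 4: leaves = {2,5}. Remove smallest leaf 2, emit neighbor 8.
Step 5: leaves = {5,8}. Remove smallest leaf 5, emit neighbor 7.
Step 6: leaves = {7,8}. Remove smallest leaf 7, emit neighbor 6.
Step 7: leaves = {6,8}. Remove smallest leaf 6, emit neighbor 9.
Done: 2 vertices remain (8, 9). Sequence = [2 6 2 8 7 6 9]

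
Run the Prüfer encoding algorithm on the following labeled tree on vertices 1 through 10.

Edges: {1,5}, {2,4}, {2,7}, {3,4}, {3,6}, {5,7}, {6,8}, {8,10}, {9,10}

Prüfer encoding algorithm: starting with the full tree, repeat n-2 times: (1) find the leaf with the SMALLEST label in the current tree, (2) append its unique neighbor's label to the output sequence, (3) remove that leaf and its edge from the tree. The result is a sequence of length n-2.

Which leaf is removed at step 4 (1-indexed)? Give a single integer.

Answer: 2

Derivation:
Step 1: current leaves = {1,9}. Remove leaf 1 (neighbor: 5).
Step 2: current leaves = {5,9}. Remove leaf 5 (neighbor: 7).
Step 3: current leaves = {7,9}. Remove leaf 7 (neighbor: 2).
Step 4: current leaves = {2,9}. Remove leaf 2 (neighbor: 4).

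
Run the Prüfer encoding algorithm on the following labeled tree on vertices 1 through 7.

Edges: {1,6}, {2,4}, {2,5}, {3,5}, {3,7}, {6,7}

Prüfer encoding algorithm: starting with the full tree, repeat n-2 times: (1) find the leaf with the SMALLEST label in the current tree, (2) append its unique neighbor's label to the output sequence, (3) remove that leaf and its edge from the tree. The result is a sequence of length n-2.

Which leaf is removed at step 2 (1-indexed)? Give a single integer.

Step 1: current leaves = {1,4}. Remove leaf 1 (neighbor: 6).
Step 2: current leaves = {4,6}. Remove leaf 4 (neighbor: 2).

Answer: 4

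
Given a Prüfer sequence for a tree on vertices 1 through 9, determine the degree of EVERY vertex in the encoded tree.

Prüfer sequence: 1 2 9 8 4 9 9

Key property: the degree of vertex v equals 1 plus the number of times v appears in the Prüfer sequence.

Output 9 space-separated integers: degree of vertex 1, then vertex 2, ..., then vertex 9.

p_1 = 1: count[1] becomes 1
p_2 = 2: count[2] becomes 1
p_3 = 9: count[9] becomes 1
p_4 = 8: count[8] becomes 1
p_5 = 4: count[4] becomes 1
p_6 = 9: count[9] becomes 2
p_7 = 9: count[9] becomes 3
Degrees (1 + count): deg[1]=1+1=2, deg[2]=1+1=2, deg[3]=1+0=1, deg[4]=1+1=2, deg[5]=1+0=1, deg[6]=1+0=1, deg[7]=1+0=1, deg[8]=1+1=2, deg[9]=1+3=4

Answer: 2 2 1 2 1 1 1 2 4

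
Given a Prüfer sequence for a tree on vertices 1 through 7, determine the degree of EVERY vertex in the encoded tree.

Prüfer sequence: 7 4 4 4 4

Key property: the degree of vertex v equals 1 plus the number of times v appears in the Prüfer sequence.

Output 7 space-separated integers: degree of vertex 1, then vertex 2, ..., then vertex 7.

Answer: 1 1 1 5 1 1 2

Derivation:
p_1 = 7: count[7] becomes 1
p_2 = 4: count[4] becomes 1
p_3 = 4: count[4] becomes 2
p_4 = 4: count[4] becomes 3
p_5 = 4: count[4] becomes 4
Degrees (1 + count): deg[1]=1+0=1, deg[2]=1+0=1, deg[3]=1+0=1, deg[4]=1+4=5, deg[5]=1+0=1, deg[6]=1+0=1, deg[7]=1+1=2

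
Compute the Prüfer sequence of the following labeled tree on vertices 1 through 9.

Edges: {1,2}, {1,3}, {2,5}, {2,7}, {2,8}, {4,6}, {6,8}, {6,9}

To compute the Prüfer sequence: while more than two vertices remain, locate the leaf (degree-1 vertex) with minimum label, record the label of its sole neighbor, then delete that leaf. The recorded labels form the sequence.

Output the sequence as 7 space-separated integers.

Answer: 1 2 6 2 2 8 6

Derivation:
Step 1: leaves = {3,4,5,7,9}. Remove smallest leaf 3, emit neighbor 1.
Step 2: leaves = {1,4,5,7,9}. Remove smallest leaf 1, emit neighbor 2.
Step 3: leaves = {4,5,7,9}. Remove smallest leaf 4, emit neighbor 6.
Step 4: leaves = {5,7,9}. Remove smallest leaf 5, emit neighbor 2.
Step 5: leaves = {7,9}. Remove smallest leaf 7, emit neighbor 2.
Step 6: leaves = {2,9}. Remove smallest leaf 2, emit neighbor 8.
Step 7: leaves = {8,9}. Remove smallest leaf 8, emit neighbor 6.
Done: 2 vertices remain (6, 9). Sequence = [1 2 6 2 2 8 6]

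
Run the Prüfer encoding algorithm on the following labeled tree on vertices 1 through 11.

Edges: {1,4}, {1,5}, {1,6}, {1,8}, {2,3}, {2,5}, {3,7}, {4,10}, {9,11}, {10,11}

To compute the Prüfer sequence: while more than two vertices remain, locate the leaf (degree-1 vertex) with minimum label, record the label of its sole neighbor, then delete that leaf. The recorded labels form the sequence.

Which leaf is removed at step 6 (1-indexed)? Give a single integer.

Step 1: current leaves = {6,7,8,9}. Remove leaf 6 (neighbor: 1).
Step 2: current leaves = {7,8,9}. Remove leaf 7 (neighbor: 3).
Step 3: current leaves = {3,8,9}. Remove leaf 3 (neighbor: 2).
Step 4: current leaves = {2,8,9}. Remove leaf 2 (neighbor: 5).
Step 5: current leaves = {5,8,9}. Remove leaf 5 (neighbor: 1).
Step 6: current leaves = {8,9}. Remove leaf 8 (neighbor: 1).

Answer: 8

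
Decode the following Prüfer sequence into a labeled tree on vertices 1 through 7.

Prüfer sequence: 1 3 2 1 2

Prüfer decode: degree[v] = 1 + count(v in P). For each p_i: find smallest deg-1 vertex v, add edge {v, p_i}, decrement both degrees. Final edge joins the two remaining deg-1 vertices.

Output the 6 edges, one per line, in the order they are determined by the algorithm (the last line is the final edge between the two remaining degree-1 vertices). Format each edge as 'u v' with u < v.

Answer: 1 4
3 5
2 3
1 6
1 2
2 7

Derivation:
Initial degrees: {1:3, 2:3, 3:2, 4:1, 5:1, 6:1, 7:1}
Step 1: smallest deg-1 vertex = 4, p_1 = 1. Add edge {1,4}. Now deg[4]=0, deg[1]=2.
Step 2: smallest deg-1 vertex = 5, p_2 = 3. Add edge {3,5}. Now deg[5]=0, deg[3]=1.
Step 3: smallest deg-1 vertex = 3, p_3 = 2. Add edge {2,3}. Now deg[3]=0, deg[2]=2.
Step 4: smallest deg-1 vertex = 6, p_4 = 1. Add edge {1,6}. Now deg[6]=0, deg[1]=1.
Step 5: smallest deg-1 vertex = 1, p_5 = 2. Add edge {1,2}. Now deg[1]=0, deg[2]=1.
Final: two remaining deg-1 vertices are 2, 7. Add edge {2,7}.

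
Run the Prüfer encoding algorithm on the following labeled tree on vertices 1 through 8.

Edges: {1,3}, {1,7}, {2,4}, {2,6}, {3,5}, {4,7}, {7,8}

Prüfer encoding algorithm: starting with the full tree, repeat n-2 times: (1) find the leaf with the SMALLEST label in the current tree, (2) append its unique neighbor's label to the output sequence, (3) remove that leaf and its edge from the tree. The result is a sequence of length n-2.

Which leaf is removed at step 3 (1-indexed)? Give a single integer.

Answer: 1

Derivation:
Step 1: current leaves = {5,6,8}. Remove leaf 5 (neighbor: 3).
Step 2: current leaves = {3,6,8}. Remove leaf 3 (neighbor: 1).
Step 3: current leaves = {1,6,8}. Remove leaf 1 (neighbor: 7).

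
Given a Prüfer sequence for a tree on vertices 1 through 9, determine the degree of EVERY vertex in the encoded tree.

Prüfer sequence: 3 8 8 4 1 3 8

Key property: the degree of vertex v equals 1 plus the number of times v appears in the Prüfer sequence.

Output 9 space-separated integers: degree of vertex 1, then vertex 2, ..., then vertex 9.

p_1 = 3: count[3] becomes 1
p_2 = 8: count[8] becomes 1
p_3 = 8: count[8] becomes 2
p_4 = 4: count[4] becomes 1
p_5 = 1: count[1] becomes 1
p_6 = 3: count[3] becomes 2
p_7 = 8: count[8] becomes 3
Degrees (1 + count): deg[1]=1+1=2, deg[2]=1+0=1, deg[3]=1+2=3, deg[4]=1+1=2, deg[5]=1+0=1, deg[6]=1+0=1, deg[7]=1+0=1, deg[8]=1+3=4, deg[9]=1+0=1

Answer: 2 1 3 2 1 1 1 4 1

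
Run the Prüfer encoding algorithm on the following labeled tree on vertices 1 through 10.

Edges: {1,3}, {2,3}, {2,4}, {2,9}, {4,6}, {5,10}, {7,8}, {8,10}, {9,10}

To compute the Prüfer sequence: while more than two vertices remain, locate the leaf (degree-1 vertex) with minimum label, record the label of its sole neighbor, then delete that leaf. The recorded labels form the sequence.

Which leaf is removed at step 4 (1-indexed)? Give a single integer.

Step 1: current leaves = {1,5,6,7}. Remove leaf 1 (neighbor: 3).
Step 2: current leaves = {3,5,6,7}. Remove leaf 3 (neighbor: 2).
Step 3: current leaves = {5,6,7}. Remove leaf 5 (neighbor: 10).
Step 4: current leaves = {6,7}. Remove leaf 6 (neighbor: 4).

Answer: 6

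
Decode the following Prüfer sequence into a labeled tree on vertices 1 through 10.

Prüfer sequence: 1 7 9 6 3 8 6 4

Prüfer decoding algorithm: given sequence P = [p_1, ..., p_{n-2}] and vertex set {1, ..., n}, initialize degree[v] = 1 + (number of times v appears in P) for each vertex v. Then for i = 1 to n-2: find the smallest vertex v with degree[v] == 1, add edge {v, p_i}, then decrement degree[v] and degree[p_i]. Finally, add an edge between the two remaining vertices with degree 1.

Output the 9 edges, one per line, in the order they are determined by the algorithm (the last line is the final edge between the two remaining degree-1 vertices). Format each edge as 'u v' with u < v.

Answer: 1 2
1 7
5 9
6 7
3 9
3 8
6 8
4 6
4 10

Derivation:
Initial degrees: {1:2, 2:1, 3:2, 4:2, 5:1, 6:3, 7:2, 8:2, 9:2, 10:1}
Step 1: smallest deg-1 vertex = 2, p_1 = 1. Add edge {1,2}. Now deg[2]=0, deg[1]=1.
Step 2: smallest deg-1 vertex = 1, p_2 = 7. Add edge {1,7}. Now deg[1]=0, deg[7]=1.
Step 3: smallest deg-1 vertex = 5, p_3 = 9. Add edge {5,9}. Now deg[5]=0, deg[9]=1.
Step 4: smallest deg-1 vertex = 7, p_4 = 6. Add edge {6,7}. Now deg[7]=0, deg[6]=2.
Step 5: smallest deg-1 vertex = 9, p_5 = 3. Add edge {3,9}. Now deg[9]=0, deg[3]=1.
Step 6: smallest deg-1 vertex = 3, p_6 = 8. Add edge {3,8}. Now deg[3]=0, deg[8]=1.
Step 7: smallest deg-1 vertex = 8, p_7 = 6. Add edge {6,8}. Now deg[8]=0, deg[6]=1.
Step 8: smallest deg-1 vertex = 6, p_8 = 4. Add edge {4,6}. Now deg[6]=0, deg[4]=1.
Final: two remaining deg-1 vertices are 4, 10. Add edge {4,10}.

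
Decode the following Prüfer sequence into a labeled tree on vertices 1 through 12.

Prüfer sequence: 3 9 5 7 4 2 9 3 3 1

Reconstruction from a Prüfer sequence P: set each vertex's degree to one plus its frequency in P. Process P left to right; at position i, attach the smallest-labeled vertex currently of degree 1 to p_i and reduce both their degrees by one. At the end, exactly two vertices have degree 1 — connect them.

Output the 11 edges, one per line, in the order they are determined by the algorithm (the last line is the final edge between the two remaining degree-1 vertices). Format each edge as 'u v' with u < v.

Answer: 3 6
8 9
5 10
5 7
4 7
2 4
2 9
3 9
3 11
1 3
1 12

Derivation:
Initial degrees: {1:2, 2:2, 3:4, 4:2, 5:2, 6:1, 7:2, 8:1, 9:3, 10:1, 11:1, 12:1}
Step 1: smallest deg-1 vertex = 6, p_1 = 3. Add edge {3,6}. Now deg[6]=0, deg[3]=3.
Step 2: smallest deg-1 vertex = 8, p_2 = 9. Add edge {8,9}. Now deg[8]=0, deg[9]=2.
Step 3: smallest deg-1 vertex = 10, p_3 = 5. Add edge {5,10}. Now deg[10]=0, deg[5]=1.
Step 4: smallest deg-1 vertex = 5, p_4 = 7. Add edge {5,7}. Now deg[5]=0, deg[7]=1.
Step 5: smallest deg-1 vertex = 7, p_5 = 4. Add edge {4,7}. Now deg[7]=0, deg[4]=1.
Step 6: smallest deg-1 vertex = 4, p_6 = 2. Add edge {2,4}. Now deg[4]=0, deg[2]=1.
Step 7: smallest deg-1 vertex = 2, p_7 = 9. Add edge {2,9}. Now deg[2]=0, deg[9]=1.
Step 8: smallest deg-1 vertex = 9, p_8 = 3. Add edge {3,9}. Now deg[9]=0, deg[3]=2.
Step 9: smallest deg-1 vertex = 11, p_9 = 3. Add edge {3,11}. Now deg[11]=0, deg[3]=1.
Step 10: smallest deg-1 vertex = 3, p_10 = 1. Add edge {1,3}. Now deg[3]=0, deg[1]=1.
Final: two remaining deg-1 vertices are 1, 12. Add edge {1,12}.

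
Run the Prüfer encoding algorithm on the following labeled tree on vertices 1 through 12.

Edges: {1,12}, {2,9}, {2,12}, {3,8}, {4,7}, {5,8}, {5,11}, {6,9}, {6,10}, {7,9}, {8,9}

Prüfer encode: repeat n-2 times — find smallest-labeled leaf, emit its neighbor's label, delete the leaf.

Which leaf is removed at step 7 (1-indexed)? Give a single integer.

Step 1: current leaves = {1,3,4,10,11}. Remove leaf 1 (neighbor: 12).
Step 2: current leaves = {3,4,10,11,12}. Remove leaf 3 (neighbor: 8).
Step 3: current leaves = {4,10,11,12}. Remove leaf 4 (neighbor: 7).
Step 4: current leaves = {7,10,11,12}. Remove leaf 7 (neighbor: 9).
Step 5: current leaves = {10,11,12}. Remove leaf 10 (neighbor: 6).
Step 6: current leaves = {6,11,12}. Remove leaf 6 (neighbor: 9).
Step 7: current leaves = {11,12}. Remove leaf 11 (neighbor: 5).

Answer: 11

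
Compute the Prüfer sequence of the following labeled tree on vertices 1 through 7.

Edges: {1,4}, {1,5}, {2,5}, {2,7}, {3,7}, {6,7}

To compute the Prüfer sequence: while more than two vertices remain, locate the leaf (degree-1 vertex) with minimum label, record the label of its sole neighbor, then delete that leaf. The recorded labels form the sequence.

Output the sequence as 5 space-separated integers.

Step 1: leaves = {3,4,6}. Remove smallest leaf 3, emit neighbor 7.
Step 2: leaves = {4,6}. Remove smallest leaf 4, emit neighbor 1.
Step 3: leaves = {1,6}. Remove smallest leaf 1, emit neighbor 5.
Step 4: leaves = {5,6}. Remove smallest leaf 5, emit neighbor 2.
Step 5: leaves = {2,6}. Remove smallest leaf 2, emit neighbor 7.
Done: 2 vertices remain (6, 7). Sequence = [7 1 5 2 7]

Answer: 7 1 5 2 7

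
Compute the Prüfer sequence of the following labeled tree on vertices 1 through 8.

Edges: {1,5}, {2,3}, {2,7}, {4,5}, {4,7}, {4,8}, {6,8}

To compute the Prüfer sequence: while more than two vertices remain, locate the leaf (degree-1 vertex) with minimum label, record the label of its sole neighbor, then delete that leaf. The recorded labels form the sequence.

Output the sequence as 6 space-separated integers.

Step 1: leaves = {1,3,6}. Remove smallest leaf 1, emit neighbor 5.
Step 2: leaves = {3,5,6}. Remove smallest leaf 3, emit neighbor 2.
Step 3: leaves = {2,5,6}. Remove smallest leaf 2, emit neighbor 7.
Step 4: leaves = {5,6,7}. Remove smallest leaf 5, emit neighbor 4.
Step 5: leaves = {6,7}. Remove smallest leaf 6, emit neighbor 8.
Step 6: leaves = {7,8}. Remove smallest leaf 7, emit neighbor 4.
Done: 2 vertices remain (4, 8). Sequence = [5 2 7 4 8 4]

Answer: 5 2 7 4 8 4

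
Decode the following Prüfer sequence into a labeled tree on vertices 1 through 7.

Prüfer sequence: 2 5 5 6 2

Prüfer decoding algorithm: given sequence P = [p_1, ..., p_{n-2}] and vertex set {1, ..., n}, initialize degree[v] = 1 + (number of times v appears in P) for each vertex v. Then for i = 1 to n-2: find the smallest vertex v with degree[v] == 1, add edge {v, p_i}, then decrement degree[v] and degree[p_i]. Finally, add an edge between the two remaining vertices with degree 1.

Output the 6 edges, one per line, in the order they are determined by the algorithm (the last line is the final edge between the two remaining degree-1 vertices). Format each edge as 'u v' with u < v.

Initial degrees: {1:1, 2:3, 3:1, 4:1, 5:3, 6:2, 7:1}
Step 1: smallest deg-1 vertex = 1, p_1 = 2. Add edge {1,2}. Now deg[1]=0, deg[2]=2.
Step 2: smallest deg-1 vertex = 3, p_2 = 5. Add edge {3,5}. Now deg[3]=0, deg[5]=2.
Step 3: smallest deg-1 vertex = 4, p_3 = 5. Add edge {4,5}. Now deg[4]=0, deg[5]=1.
Step 4: smallest deg-1 vertex = 5, p_4 = 6. Add edge {5,6}. Now deg[5]=0, deg[6]=1.
Step 5: smallest deg-1 vertex = 6, p_5 = 2. Add edge {2,6}. Now deg[6]=0, deg[2]=1.
Final: two remaining deg-1 vertices are 2, 7. Add edge {2,7}.

Answer: 1 2
3 5
4 5
5 6
2 6
2 7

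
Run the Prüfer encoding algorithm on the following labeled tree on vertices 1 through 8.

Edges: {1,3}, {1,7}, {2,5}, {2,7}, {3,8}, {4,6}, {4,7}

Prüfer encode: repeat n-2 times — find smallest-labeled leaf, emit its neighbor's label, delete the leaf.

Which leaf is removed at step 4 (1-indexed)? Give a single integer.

Answer: 4

Derivation:
Step 1: current leaves = {5,6,8}. Remove leaf 5 (neighbor: 2).
Step 2: current leaves = {2,6,8}. Remove leaf 2 (neighbor: 7).
Step 3: current leaves = {6,8}. Remove leaf 6 (neighbor: 4).
Step 4: current leaves = {4,8}. Remove leaf 4 (neighbor: 7).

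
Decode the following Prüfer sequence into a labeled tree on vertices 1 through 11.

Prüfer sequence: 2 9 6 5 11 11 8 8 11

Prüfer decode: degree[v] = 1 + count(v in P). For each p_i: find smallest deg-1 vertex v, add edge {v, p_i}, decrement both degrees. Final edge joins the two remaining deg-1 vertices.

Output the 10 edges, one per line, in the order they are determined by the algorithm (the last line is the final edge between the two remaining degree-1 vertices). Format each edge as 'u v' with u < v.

Initial degrees: {1:1, 2:2, 3:1, 4:1, 5:2, 6:2, 7:1, 8:3, 9:2, 10:1, 11:4}
Step 1: smallest deg-1 vertex = 1, p_1 = 2. Add edge {1,2}. Now deg[1]=0, deg[2]=1.
Step 2: smallest deg-1 vertex = 2, p_2 = 9. Add edge {2,9}. Now deg[2]=0, deg[9]=1.
Step 3: smallest deg-1 vertex = 3, p_3 = 6. Add edge {3,6}. Now deg[3]=0, deg[6]=1.
Step 4: smallest deg-1 vertex = 4, p_4 = 5. Add edge {4,5}. Now deg[4]=0, deg[5]=1.
Step 5: smallest deg-1 vertex = 5, p_5 = 11. Add edge {5,11}. Now deg[5]=0, deg[11]=3.
Step 6: smallest deg-1 vertex = 6, p_6 = 11. Add edge {6,11}. Now deg[6]=0, deg[11]=2.
Step 7: smallest deg-1 vertex = 7, p_7 = 8. Add edge {7,8}. Now deg[7]=0, deg[8]=2.
Step 8: smallest deg-1 vertex = 9, p_8 = 8. Add edge {8,9}. Now deg[9]=0, deg[8]=1.
Step 9: smallest deg-1 vertex = 8, p_9 = 11. Add edge {8,11}. Now deg[8]=0, deg[11]=1.
Final: two remaining deg-1 vertices are 10, 11. Add edge {10,11}.

Answer: 1 2
2 9
3 6
4 5
5 11
6 11
7 8
8 9
8 11
10 11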